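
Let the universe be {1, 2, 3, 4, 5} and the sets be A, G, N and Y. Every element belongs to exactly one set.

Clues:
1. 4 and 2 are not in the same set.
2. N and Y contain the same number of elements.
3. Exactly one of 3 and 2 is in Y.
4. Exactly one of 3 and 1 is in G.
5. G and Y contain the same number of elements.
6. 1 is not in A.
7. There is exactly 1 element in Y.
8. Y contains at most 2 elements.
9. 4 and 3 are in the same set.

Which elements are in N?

N = {5}

From (6): 1 ∉ A.
Suppose 1 ∈ N: no assignment then satisfies all the clues, so 1 ∉ N.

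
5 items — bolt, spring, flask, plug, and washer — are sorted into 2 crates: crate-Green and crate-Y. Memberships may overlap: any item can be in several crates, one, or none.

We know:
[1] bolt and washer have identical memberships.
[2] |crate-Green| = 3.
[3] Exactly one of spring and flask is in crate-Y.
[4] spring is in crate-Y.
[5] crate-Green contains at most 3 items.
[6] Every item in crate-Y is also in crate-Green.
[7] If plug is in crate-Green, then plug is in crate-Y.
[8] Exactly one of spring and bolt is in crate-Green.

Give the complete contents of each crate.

From (4): spring ∈ crate-Y.
(3) (exactly one): flask ∉ crate-Y.
(6) with spring ∈ crate-Y: spring ∈ crate-Green.
(8) (exactly one): bolt ∉ crate-Green.
(1): washer matches bolt: washer ∉ crate-Green.
(2): only 3 candidates remain for crate-Green, so all are in.
(6) contrapositive: bolt ∉ crate-Y.
(6) contrapositive: washer ∉ crate-Y.
(7): plug ∈ crate-Y.

crate-Green = {flask, plug, spring}; crate-Y = {plug, spring}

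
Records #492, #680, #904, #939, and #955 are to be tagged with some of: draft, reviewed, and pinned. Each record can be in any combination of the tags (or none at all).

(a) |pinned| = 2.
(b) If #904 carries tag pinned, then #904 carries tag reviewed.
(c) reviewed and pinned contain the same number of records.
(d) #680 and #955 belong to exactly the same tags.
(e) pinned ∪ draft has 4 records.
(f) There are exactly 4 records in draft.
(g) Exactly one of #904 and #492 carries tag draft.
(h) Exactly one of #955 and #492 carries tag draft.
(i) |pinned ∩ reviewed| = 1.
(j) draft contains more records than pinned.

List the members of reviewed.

reviewed = {#492, #904}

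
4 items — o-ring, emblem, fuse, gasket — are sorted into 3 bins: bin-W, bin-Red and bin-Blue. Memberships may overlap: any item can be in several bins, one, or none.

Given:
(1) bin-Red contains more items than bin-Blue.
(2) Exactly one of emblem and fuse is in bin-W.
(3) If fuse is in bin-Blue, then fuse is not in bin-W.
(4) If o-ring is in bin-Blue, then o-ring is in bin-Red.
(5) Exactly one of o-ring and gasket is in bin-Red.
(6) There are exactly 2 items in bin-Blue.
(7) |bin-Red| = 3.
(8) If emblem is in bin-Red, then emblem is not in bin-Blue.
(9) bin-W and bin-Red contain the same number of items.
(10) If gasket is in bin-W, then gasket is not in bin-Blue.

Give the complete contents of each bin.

bin-W = {emblem, gasket, o-ring}; bin-Red = {emblem, fuse, o-ring}; bin-Blue = {fuse, o-ring}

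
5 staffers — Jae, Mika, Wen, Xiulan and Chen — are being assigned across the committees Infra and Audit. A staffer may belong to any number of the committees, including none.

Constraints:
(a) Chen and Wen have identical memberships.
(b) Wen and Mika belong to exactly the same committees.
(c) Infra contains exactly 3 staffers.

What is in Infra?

Infra = {Chen, Mika, Wen}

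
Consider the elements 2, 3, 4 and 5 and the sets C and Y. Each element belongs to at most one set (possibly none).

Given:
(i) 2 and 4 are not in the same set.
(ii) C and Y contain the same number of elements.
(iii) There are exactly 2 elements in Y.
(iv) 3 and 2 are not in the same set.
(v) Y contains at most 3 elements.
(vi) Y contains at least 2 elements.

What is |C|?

2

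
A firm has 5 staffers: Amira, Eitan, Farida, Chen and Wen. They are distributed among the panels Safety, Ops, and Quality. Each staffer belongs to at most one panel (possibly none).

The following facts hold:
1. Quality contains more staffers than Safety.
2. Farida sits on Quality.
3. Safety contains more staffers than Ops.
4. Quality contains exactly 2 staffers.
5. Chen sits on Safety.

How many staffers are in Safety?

From (2): Farida ∈ Quality.
From (5): Chen ∈ Safety.
Suppose Amira ∈ Safety: no assignment then satisfies all the clues, so Amira ∉ Safety.

1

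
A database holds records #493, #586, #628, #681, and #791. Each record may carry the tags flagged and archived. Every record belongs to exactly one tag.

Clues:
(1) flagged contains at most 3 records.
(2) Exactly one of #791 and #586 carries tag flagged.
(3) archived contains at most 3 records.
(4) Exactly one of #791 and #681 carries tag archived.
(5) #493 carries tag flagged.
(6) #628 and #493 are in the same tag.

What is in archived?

archived = {#586, #681}

From (5): #493 ∈ flagged.
(6): #628 matches #493: #628 ∈ flagged.
Suppose #586 ∉ archived: no assignment then satisfies all the clues, so #586 ∈ archived.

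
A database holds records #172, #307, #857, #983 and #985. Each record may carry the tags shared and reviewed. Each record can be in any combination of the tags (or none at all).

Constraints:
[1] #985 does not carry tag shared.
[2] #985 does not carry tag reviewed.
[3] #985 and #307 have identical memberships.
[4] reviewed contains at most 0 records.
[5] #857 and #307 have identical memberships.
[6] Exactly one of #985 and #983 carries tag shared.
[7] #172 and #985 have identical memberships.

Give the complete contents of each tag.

shared = {#983}; reviewed = {}

From (1): #985 ∉ shared.
From (2): #985 ∉ reviewed.
(3): #307 matches #985: #307 ∉ shared.
(3): #307 matches #985: #307 ∉ reviewed.
(4): reviewed already has 0, so the rest are out.
(5): #857 matches #307: #857 ∉ shared.
(6) (exactly one): #983 ∈ shared.
(7): #172 matches #985: #172 ∉ shared.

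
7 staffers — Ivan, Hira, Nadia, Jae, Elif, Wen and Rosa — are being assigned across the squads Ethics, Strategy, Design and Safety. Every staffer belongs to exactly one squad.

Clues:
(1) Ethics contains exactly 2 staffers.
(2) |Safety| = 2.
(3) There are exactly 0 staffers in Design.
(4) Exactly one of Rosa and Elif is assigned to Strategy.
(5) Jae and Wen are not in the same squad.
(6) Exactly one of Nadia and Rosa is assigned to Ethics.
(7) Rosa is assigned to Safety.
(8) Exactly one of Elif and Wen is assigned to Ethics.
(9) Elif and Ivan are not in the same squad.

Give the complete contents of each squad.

Ethics = {Nadia, Wen}; Strategy = {Elif, Hira, Jae}; Design = {}; Safety = {Ivan, Rosa}

From (7): Rosa ∈ Safety.
(3): Design already has 0, so the rest are out.
(4) (exactly one): Elif ∈ Strategy.
(6) (exactly one): Nadia ∈ Ethics.
(8) (exactly one): Wen ∈ Ethics.
(9): Ivan ∉ Strategy.
(1): Ethics already has 2, so the rest are out.
Only one squad left: Ivan ∈ Safety.
(2): Safety already has 2, so the rest are out.
Only one squad left: Hira ∈ Strategy.
Only one squad left: Jae ∈ Strategy.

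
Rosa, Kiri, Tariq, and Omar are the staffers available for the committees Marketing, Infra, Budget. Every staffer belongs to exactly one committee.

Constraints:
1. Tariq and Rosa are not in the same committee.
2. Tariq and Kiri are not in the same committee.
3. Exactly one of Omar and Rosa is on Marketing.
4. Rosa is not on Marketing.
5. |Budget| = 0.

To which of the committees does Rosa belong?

Rosa: Infra

From (4): Rosa ∉ Marketing.
(3) (exactly one): Omar ∈ Marketing.
(5): Budget already has 0, so the rest are out.
Only one committee left: Rosa ∈ Infra.
(1): Tariq ∉ Infra.
Only one committee left: Tariq ∈ Marketing.
(2): Kiri ∉ Marketing.
Only one committee left: Kiri ∈ Infra.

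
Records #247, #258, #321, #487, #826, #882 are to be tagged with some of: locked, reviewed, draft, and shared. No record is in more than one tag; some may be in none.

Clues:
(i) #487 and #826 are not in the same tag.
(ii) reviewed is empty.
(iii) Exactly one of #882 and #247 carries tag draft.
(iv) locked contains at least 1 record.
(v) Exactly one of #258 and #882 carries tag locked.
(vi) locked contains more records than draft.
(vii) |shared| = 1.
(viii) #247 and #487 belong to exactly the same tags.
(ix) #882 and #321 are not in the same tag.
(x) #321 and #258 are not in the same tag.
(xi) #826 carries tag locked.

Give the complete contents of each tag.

locked = {#258, #826}; reviewed = {}; draft = {#882}; shared = {#321}

From (xi): #826 ∈ locked.
(i): #487 ∉ locked.
(ii): reviewed already has 0, so the rest are out.
(viii): #247 matches #487: #247 ∉ locked.
Suppose #247 ∈ draft: no assignment then satisfies all the clues, so #247 ∉ draft.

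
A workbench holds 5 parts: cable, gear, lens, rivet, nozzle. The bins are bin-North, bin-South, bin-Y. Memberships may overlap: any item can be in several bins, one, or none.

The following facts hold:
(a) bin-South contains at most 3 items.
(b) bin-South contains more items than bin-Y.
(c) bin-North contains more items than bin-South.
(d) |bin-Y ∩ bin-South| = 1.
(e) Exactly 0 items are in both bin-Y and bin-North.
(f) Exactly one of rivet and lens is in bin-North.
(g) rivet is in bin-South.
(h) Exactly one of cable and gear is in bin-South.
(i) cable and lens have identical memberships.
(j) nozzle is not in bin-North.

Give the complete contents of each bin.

bin-North = {cable, gear, lens}; bin-South = {gear, rivet}; bin-Y = {rivet}

From (g): rivet ∈ bin-South.
From (j): nozzle ∉ bin-North.
Suppose cable ∉ bin-North: no assignment then satisfies all the clues, so cable ∈ bin-North.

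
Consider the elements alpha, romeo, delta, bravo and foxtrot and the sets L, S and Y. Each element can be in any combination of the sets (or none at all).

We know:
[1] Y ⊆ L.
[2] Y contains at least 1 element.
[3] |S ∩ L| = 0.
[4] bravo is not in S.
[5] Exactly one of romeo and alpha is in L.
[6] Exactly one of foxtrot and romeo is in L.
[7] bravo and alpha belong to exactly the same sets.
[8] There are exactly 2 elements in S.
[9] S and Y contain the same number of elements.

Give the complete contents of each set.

L = {alpha, bravo, foxtrot}; S = {delta, romeo}; Y = {alpha, bravo}

From (4): bravo ∉ S.
(7): alpha matches bravo: alpha ∉ S.
Suppose alpha ∉ L: no assignment then satisfies all the clues, so alpha ∈ L.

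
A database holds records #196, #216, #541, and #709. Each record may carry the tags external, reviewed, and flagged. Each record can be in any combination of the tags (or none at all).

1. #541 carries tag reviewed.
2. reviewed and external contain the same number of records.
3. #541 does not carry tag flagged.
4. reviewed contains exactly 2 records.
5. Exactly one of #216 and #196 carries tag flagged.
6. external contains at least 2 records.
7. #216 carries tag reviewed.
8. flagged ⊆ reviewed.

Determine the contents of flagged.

flagged = {#216}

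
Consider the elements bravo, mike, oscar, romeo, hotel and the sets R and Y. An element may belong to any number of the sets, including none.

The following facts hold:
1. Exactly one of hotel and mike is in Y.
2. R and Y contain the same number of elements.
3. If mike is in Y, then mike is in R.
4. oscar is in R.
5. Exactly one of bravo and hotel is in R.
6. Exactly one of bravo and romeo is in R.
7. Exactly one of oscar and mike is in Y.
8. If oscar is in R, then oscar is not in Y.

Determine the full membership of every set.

From (4): oscar ∈ R.
(8): oscar ∉ Y.
(7) (exactly one): mike ∈ Y.
(1) (exactly one): hotel ∉ Y.
(3): mike ∈ R.
Suppose bravo ∉ R: no assignment then satisfies all the clues, so bravo ∈ R.

R = {bravo, mike, oscar}; Y = {bravo, mike, romeo}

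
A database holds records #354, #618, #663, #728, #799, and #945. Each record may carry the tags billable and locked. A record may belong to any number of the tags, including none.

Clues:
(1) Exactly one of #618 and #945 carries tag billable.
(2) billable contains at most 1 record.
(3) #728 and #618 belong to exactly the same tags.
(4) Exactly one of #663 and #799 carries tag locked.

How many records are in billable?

1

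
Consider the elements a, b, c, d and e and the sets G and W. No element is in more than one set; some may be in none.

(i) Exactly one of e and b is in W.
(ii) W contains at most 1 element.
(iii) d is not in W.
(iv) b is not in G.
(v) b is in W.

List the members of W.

From (iii): d ∉ W.
From (iv): b ∉ G.
From (v): b ∈ W.
(i) (exactly one): e ∉ W.
(ii): W already has 1, so the rest are out.

W = {b}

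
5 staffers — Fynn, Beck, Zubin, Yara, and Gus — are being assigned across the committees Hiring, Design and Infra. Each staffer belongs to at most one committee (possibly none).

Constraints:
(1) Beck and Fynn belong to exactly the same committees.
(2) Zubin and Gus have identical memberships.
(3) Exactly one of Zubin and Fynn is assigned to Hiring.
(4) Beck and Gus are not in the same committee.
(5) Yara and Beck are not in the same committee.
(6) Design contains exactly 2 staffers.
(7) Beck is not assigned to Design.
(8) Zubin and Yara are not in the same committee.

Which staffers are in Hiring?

From (7): Beck ∉ Design.
(1): Fynn matches Beck: Fynn ∉ Design.
Suppose Fynn ∉ Hiring: no assignment then satisfies all the clues, so Fynn ∈ Hiring.

Hiring = {Beck, Fynn}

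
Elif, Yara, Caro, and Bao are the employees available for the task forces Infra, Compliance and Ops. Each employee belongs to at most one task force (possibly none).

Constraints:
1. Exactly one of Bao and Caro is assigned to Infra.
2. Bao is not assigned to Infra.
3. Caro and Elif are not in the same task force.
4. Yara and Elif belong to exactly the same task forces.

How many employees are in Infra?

1

From (2): Bao ∉ Infra.
(1) (exactly one): Caro ∈ Infra.
(3): Elif ∉ Infra.
(4): Yara matches Elif: Yara ∉ Infra.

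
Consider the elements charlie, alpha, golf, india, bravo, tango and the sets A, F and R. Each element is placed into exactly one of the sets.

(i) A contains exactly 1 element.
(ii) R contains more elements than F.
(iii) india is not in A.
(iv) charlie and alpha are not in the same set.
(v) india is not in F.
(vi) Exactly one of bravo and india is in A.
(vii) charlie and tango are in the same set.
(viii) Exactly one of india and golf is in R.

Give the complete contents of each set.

A = {bravo}; F = {alpha, golf}; R = {charlie, india, tango}

From (iii): india ∉ A.
From (v): india ∉ F.
(vi) (exactly one): bravo ∈ A.
Only one set left: india ∈ R.
(i): A already has 1, so the rest are out.
(viii) (exactly one): golf ∉ R.
Only one set left: golf ∈ F.
Suppose charlie ∈ F: no assignment then satisfies all the clues, so charlie ∉ F.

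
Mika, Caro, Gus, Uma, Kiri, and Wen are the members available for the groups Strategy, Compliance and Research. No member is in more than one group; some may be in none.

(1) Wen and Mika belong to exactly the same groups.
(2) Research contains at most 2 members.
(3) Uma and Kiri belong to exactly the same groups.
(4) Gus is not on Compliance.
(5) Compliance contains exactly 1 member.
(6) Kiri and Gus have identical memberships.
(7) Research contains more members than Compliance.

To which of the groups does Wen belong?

From (4): Gus ∉ Compliance.
(6): Kiri matches Gus: Kiri ∉ Compliance.
(3): Uma matches Kiri: Uma ∉ Compliance.
Suppose Wen ∈ Strategy: no assignment then satisfies all the clues, so Wen ∉ Strategy.

Wen: Research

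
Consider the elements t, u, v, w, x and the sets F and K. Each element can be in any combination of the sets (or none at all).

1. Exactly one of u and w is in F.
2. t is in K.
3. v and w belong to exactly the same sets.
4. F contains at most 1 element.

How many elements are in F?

1

From (2): t ∈ K.
Suppose t ∈ F: no assignment then satisfies all the clues, so t ∉ F.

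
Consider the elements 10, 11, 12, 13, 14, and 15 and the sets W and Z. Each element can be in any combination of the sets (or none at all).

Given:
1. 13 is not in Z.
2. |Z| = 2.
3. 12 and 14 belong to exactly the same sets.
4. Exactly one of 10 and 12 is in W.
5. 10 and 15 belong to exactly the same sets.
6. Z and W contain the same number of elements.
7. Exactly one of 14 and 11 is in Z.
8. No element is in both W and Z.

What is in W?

From (1): 13 ∉ Z.
Suppose 10 ∉ W: no assignment then satisfies all the clues, so 10 ∈ W.

W = {10, 15}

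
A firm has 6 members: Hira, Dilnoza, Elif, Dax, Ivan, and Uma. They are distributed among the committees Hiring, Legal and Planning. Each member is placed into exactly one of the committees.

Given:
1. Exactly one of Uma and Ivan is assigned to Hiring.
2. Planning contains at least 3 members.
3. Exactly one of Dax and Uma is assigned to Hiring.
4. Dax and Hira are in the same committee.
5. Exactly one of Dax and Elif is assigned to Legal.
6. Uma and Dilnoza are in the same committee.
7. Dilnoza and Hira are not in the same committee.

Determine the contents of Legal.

Legal = {Elif}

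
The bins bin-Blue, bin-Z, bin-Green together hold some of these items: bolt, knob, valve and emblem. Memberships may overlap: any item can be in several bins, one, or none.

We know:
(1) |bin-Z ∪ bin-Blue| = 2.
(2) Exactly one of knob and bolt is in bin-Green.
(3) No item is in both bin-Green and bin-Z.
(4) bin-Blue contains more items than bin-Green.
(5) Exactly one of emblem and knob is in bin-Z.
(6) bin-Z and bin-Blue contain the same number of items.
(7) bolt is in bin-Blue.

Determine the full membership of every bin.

From (7): bolt ∈ bin-Blue.
Suppose bolt ∉ bin-Z: no assignment then satisfies all the clues, so bolt ∈ bin-Z.

bin-Blue = {bolt, emblem}; bin-Z = {bolt, emblem}; bin-Green = {knob}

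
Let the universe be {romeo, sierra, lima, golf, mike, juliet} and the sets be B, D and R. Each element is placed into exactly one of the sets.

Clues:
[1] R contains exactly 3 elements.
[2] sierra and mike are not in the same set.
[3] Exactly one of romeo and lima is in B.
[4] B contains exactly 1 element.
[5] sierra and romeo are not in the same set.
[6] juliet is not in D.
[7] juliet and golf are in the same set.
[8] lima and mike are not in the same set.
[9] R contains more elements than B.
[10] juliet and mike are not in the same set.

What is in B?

B = {lima}

From (6): juliet ∉ D.
(7): golf matches juliet: golf ∉ D.
Suppose romeo ∈ B: no assignment then satisfies all the clues, so romeo ∉ B.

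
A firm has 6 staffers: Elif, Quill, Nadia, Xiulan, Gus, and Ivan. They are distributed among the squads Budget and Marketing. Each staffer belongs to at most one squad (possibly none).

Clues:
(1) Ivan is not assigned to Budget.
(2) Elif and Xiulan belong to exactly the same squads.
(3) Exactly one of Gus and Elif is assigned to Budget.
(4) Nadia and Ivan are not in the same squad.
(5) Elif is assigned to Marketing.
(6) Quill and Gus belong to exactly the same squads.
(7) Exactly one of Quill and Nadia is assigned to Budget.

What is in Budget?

Budget = {Gus, Quill}

From (1): Ivan ∉ Budget.
From (5): Elif ∈ Marketing.
(2): Xiulan matches Elif: Xiulan ∉ Budget.
(2): Xiulan matches Elif: Xiulan ∈ Marketing.
(3) (exactly one): Gus ∈ Budget.
(6): Quill matches Gus: Quill ∈ Budget.
(7) (exactly one): Nadia ∉ Budget.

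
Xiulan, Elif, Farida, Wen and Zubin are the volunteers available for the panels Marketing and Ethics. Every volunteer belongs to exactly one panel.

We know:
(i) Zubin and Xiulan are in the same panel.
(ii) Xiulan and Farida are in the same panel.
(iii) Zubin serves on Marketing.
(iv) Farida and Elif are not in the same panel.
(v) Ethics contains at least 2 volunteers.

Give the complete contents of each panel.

Marketing = {Farida, Xiulan, Zubin}; Ethics = {Elif, Wen}

From (iii): Zubin ∈ Marketing.
(i): Xiulan matches Zubin: Xiulan ∈ Marketing.
(ii): Farida matches Xiulan: Farida ∈ Marketing.
(iv): Elif ∉ Marketing.
(v): only 2 candidates remain for Ethics, so all are in.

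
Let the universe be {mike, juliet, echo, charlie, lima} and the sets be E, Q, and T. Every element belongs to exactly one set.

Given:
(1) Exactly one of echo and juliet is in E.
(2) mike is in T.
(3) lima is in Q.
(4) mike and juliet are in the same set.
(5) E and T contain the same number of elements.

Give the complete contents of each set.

From (2): mike ∈ T.
From (3): lima ∈ Q.
(4): juliet matches mike: juliet ∉ E.
(4): juliet matches mike: juliet ∉ Q.
(4): juliet matches mike: juliet ∈ T.
(1) (exactly one): echo ∈ E.
Suppose charlie ∉ E: no assignment then satisfies all the clues, so charlie ∈ E.

E = {charlie, echo}; Q = {lima}; T = {juliet, mike}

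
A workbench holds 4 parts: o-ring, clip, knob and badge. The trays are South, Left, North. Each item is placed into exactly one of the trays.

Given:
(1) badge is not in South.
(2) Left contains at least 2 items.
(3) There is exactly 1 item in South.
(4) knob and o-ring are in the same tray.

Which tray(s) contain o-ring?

o-ring: Left

From (1): badge ∉ South.
Suppose o-ring ∈ South: no assignment then satisfies all the clues, so o-ring ∉ South.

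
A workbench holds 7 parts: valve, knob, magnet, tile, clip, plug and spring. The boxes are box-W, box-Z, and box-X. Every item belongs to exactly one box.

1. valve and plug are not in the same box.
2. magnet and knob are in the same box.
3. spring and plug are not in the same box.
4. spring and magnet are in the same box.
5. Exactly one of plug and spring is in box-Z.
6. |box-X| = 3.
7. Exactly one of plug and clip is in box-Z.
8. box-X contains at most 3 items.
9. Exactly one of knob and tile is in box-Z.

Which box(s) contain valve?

valve: box-W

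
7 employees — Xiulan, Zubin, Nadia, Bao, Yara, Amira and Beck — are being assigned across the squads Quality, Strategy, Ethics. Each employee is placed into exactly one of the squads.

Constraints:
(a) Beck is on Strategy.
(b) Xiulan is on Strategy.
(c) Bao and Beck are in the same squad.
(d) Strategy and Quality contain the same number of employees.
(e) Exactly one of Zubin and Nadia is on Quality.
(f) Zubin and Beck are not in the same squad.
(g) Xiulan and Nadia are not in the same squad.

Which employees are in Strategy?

From (a): Beck ∈ Strategy.
From (b): Xiulan ∈ Strategy.
(c): Bao matches Beck: Bao ∉ Quality.
(c): Bao matches Beck: Bao ∈ Strategy.
(f): Zubin ∉ Strategy.
(g): Nadia ∉ Strategy.
Suppose Yara ∈ Strategy: no assignment then satisfies all the clues, so Yara ∉ Strategy.

Strategy = {Bao, Beck, Xiulan}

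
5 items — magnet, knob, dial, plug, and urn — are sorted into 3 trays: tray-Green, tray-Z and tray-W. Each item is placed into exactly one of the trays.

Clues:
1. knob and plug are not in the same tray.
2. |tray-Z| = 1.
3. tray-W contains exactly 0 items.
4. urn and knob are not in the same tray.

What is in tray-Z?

tray-Z = {knob}

(3): tray-W already has 0, so the rest are out.
Suppose magnet ∈ tray-Z: no assignment then satisfies all the clues, so magnet ∉ tray-Z.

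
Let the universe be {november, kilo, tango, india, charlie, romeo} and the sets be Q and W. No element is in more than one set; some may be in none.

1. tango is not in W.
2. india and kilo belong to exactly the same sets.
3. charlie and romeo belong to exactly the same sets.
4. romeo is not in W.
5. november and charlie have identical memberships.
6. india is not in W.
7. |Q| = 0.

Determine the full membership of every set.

From (1): tango ∉ W.
From (4): romeo ∉ W.
From (6): india ∉ W.
(2): kilo matches india: kilo ∉ W.
(3): charlie matches romeo: charlie ∉ W.
(5): november matches charlie: november ∉ W.
(7): Q already has 0, so the rest are out.

Q = {}; W = {}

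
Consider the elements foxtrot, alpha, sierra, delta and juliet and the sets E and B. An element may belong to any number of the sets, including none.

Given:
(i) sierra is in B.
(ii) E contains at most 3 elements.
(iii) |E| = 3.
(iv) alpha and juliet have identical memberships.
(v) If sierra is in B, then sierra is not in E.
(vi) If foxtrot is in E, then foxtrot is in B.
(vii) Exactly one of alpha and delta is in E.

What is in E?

E = {alpha, foxtrot, juliet}

From (i): sierra ∈ B.
(v): sierra ∉ E.
Suppose foxtrot ∉ E: no assignment then satisfies all the clues, so foxtrot ∈ E.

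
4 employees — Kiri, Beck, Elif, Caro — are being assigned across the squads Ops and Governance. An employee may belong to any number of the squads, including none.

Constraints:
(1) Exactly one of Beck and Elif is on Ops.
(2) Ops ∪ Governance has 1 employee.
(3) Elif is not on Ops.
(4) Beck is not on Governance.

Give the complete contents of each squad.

Ops = {Beck}; Governance = {}

From (3): Elif ∉ Ops.
From (4): Beck ∉ Governance.
(1) (exactly one): Beck ∈ Ops.
Suppose Kiri ∈ Ops: no assignment then satisfies all the clues, so Kiri ∉ Ops.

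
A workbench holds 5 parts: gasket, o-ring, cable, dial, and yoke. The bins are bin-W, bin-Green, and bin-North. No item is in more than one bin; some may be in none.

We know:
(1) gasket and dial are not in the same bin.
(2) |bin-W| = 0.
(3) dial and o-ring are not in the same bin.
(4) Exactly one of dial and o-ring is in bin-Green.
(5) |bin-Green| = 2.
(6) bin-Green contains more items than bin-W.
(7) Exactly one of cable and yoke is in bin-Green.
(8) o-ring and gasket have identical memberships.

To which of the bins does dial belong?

(2): bin-W already has 0, so the rest are out.
Suppose dial ∉ bin-Green: no assignment then satisfies all the clues, so dial ∈ bin-Green.

dial: bin-Green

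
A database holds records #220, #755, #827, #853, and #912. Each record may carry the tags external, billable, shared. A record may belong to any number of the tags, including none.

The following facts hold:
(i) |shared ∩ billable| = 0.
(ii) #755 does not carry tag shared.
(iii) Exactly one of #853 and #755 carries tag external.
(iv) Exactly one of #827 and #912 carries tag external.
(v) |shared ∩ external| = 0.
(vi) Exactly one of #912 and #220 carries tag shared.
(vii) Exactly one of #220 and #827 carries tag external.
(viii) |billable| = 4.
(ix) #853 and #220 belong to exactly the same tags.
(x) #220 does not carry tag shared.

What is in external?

external = {#755, #827}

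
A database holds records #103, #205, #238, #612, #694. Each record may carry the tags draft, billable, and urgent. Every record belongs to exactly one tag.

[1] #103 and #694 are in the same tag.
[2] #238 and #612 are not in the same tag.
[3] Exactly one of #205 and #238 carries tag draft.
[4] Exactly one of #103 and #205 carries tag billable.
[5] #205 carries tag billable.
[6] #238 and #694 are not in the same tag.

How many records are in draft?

1

From (5): #205 ∈ billable.
(3) (exactly one): #238 ∈ draft.
(4) (exactly one): #103 ∉ billable.
(6): #694 ∉ draft.
(1): #103 matches #694: #103 ∉ draft.
(1): #694 matches #103: #694 ∉ billable.
(2): #612 ∉ draft.
Only one tag left: #103 ∈ urgent.
Only one tag left: #694 ∈ urgent.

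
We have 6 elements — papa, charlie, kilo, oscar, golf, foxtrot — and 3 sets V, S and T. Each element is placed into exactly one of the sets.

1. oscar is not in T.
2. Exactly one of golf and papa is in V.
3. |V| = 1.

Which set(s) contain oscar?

oscar: S

From (1): oscar ∉ T.
Suppose oscar ∈ V: no assignment then satisfies all the clues, so oscar ∉ V.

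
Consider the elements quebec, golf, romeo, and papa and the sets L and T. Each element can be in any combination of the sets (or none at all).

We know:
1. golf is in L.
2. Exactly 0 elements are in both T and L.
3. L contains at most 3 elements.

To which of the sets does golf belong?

golf: L

From (1): golf ∈ L.
Suppose golf ∈ T: no assignment then satisfies all the clues, so golf ∉ T.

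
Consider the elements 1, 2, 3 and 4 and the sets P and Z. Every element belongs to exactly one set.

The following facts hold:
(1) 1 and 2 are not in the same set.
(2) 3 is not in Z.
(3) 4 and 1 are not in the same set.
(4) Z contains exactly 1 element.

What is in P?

P = {2, 3, 4}

From (2): 3 ∉ Z.
Only one set left: 3 ∈ P.
Suppose 1 ∈ P: no assignment then satisfies all the clues, so 1 ∉ P.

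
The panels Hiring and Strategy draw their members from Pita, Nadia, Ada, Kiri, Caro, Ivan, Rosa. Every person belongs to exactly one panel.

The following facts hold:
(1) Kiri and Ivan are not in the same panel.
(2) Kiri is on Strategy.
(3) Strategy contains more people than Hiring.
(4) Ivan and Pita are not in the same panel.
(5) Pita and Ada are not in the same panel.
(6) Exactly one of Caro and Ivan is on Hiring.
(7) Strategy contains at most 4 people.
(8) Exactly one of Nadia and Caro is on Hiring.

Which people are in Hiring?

Hiring = {Ada, Ivan, Nadia}

From (2): Kiri ∈ Strategy.
(1): Ivan ∉ Strategy.
Only one panel left: Ivan ∈ Hiring.
(4): Pita ∉ Hiring.
(6) (exactly one): Caro ∉ Hiring.
(8) (exactly one): Nadia ∈ Hiring.
Only one panel left: Pita ∈ Strategy.
Only one panel left: Caro ∈ Strategy.
(5): Ada ∉ Strategy.
Only one panel left: Ada ∈ Hiring.
Suppose Rosa ∈ Hiring: no assignment then satisfies all the clues, so Rosa ∉ Hiring.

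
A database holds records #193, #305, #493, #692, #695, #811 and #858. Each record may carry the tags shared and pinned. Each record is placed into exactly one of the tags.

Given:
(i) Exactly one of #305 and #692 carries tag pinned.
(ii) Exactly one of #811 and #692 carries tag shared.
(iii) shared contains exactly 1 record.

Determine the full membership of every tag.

shared = {#692}; pinned = {#193, #305, #493, #695, #811, #858}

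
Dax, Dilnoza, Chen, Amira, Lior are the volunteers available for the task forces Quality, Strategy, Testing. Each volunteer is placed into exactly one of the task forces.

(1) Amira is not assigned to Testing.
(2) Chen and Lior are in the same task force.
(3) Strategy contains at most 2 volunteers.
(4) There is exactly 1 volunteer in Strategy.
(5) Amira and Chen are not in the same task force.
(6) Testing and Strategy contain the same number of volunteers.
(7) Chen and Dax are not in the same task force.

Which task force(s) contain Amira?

Amira: Strategy

From (1): Amira ∉ Testing.
Suppose Amira ∈ Quality: no assignment then satisfies all the clues, so Amira ∉ Quality.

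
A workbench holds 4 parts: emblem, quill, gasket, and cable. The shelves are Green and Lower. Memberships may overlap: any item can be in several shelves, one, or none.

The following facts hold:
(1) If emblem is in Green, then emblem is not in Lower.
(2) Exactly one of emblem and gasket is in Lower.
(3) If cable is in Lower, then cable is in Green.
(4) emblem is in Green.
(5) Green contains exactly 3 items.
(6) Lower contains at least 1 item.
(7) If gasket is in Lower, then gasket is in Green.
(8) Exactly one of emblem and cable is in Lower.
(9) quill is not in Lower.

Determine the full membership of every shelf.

From (4): emblem ∈ Green.
From (9): quill ∉ Lower.
(1): emblem ∉ Lower.
(2) (exactly one): gasket ∈ Lower.
(7): gasket ∈ Green.
(8) (exactly one): cable ∈ Lower.
(3): cable ∈ Green.
(5): Green already has 3, so the rest are out.

Green = {cable, emblem, gasket}; Lower = {cable, gasket}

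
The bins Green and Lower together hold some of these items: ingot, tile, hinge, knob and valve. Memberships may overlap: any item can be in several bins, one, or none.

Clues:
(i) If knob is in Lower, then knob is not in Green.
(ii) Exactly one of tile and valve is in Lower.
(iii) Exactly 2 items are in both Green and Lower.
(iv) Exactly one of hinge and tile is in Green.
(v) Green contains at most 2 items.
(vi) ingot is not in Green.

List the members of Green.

From (vi): ingot ∉ Green.
Suppose tile ∈ Green: no assignment then satisfies all the clues, so tile ∉ Green.

Green = {hinge, valve}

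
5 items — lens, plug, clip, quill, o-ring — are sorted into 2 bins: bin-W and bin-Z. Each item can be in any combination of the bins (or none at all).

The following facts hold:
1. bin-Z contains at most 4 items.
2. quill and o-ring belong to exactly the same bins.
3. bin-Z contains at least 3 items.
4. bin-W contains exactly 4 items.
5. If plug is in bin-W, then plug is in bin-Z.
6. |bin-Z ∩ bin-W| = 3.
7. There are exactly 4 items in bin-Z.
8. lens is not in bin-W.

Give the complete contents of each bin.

bin-W = {clip, o-ring, plug, quill}; bin-Z = {lens, o-ring, plug, quill}

From (8): lens ∉ bin-W.
(4): only 4 candidates remain for bin-W, so all are in.
(5): plug ∈ bin-Z.
Suppose lens ∉ bin-Z: no assignment then satisfies all the clues, so lens ∈ bin-Z.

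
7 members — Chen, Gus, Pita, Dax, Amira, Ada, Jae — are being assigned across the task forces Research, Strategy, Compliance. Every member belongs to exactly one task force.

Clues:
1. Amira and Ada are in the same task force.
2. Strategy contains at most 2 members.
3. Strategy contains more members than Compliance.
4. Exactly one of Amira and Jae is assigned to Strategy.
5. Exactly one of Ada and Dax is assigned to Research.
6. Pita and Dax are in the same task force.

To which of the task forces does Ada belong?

Ada: Strategy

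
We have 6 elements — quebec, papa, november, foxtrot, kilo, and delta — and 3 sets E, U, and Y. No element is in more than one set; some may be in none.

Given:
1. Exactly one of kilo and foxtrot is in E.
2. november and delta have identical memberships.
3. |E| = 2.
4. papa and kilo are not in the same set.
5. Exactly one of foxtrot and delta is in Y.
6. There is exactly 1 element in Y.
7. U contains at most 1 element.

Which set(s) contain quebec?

quebec: E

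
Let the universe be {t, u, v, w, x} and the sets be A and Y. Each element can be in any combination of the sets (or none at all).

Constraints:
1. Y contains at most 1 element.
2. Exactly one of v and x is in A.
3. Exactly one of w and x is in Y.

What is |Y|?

1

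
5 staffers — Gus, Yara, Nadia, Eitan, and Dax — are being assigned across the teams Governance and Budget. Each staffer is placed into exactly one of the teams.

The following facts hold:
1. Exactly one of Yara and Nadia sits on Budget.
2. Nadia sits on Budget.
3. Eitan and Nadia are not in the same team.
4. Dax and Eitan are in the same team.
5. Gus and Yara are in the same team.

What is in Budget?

Budget = {Nadia}

From (2): Nadia ∈ Budget.
(1) (exactly one): Yara ∉ Budget.
(3): Eitan ∉ Budget.
(4): Dax matches Eitan: Dax ∉ Budget.
(5): Gus matches Yara: Gus ∉ Budget.
Only one team left: Gus ∈ Governance.
Only one team left: Yara ∈ Governance.
Only one team left: Eitan ∈ Governance.
Only one team left: Dax ∈ Governance.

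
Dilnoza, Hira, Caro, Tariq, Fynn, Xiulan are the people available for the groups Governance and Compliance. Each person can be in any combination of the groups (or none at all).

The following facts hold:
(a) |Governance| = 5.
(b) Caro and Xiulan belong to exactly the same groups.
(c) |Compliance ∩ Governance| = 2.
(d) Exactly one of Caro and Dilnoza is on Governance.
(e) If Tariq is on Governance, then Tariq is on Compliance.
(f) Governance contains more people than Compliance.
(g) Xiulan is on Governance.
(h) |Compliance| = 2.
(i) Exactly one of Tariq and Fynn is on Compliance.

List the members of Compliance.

Compliance = {Hira, Tariq}

From (g): Xiulan ∈ Governance.
(b): Caro matches Xiulan: Caro ∈ Governance.
(d) (exactly one): Dilnoza ∉ Governance.
(a): only 5 candidates remain for Governance, so all are in.
(e): Tariq ∈ Compliance.
(i) (exactly one): Fynn ∉ Compliance.
Suppose Dilnoza ∈ Compliance: no assignment then satisfies all the clues, so Dilnoza ∉ Compliance.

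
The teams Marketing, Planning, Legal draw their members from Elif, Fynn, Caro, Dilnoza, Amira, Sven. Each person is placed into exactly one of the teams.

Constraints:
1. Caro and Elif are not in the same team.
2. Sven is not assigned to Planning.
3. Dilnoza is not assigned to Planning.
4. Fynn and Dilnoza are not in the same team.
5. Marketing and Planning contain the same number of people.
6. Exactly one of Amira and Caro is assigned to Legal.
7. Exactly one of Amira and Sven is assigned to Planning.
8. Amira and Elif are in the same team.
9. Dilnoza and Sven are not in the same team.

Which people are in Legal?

Legal = {Caro, Dilnoza}

From (2): Sven ∉ Planning.
From (3): Dilnoza ∉ Planning.
(7) (exactly one): Amira ∈ Planning.
(8): Elif matches Amira: Elif ∉ Marketing.
(8): Elif matches Amira: Elif ∈ Planning.
(1): Caro ∉ Planning.
(6) (exactly one): Caro ∈ Legal.
Suppose Fynn ∈ Legal: no assignment then satisfies all the clues, so Fynn ∉ Legal.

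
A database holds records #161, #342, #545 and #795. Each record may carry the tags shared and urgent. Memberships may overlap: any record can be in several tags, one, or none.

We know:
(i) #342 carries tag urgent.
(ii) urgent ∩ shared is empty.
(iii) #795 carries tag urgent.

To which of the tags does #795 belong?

#795: urgent

From (i): #342 ∈ urgent.
From (iii): #795 ∈ urgent.
(ii) (disjoint): #342 ∉ shared.
(ii) (disjoint): #795 ∉ shared.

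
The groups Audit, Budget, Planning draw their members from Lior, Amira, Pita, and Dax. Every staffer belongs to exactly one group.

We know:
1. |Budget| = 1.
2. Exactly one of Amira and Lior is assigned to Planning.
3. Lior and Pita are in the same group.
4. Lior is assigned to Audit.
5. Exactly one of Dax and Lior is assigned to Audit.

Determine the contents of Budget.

From (4): Lior ∈ Audit.
(2) (exactly one): Amira ∈ Planning.
(3): Pita matches Lior: Pita ∈ Audit.
(5) (exactly one): Dax ∉ Audit.
(1): only 1 candidates remain for Budget, so all are in.

Budget = {Dax}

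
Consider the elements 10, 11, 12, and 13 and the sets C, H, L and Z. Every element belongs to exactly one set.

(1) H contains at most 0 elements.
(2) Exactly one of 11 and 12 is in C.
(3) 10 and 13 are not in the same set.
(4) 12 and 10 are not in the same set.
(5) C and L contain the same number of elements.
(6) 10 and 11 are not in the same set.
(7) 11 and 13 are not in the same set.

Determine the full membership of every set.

(1): H already has 0, so the rest are out.
Suppose 10 ∈ C: no assignment then satisfies all the clues, so 10 ∉ C.

C = {11}; H = {}; L = {10}; Z = {12, 13}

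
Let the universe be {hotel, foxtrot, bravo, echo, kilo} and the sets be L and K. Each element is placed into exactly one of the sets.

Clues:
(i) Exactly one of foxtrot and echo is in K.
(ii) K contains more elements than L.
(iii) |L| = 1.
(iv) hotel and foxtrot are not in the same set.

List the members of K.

K = {bravo, echo, hotel, kilo}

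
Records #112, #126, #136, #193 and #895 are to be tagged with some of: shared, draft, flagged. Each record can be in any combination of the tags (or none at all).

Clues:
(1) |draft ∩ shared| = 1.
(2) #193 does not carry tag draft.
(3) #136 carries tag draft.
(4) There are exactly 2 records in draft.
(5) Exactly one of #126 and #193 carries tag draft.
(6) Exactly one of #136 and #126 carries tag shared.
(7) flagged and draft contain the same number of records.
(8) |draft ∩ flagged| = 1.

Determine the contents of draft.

draft = {#126, #136}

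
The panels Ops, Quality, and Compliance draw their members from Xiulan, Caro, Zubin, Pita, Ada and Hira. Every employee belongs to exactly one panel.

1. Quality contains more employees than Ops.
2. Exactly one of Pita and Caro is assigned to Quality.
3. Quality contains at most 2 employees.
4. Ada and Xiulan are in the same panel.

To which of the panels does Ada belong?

Ada: Compliance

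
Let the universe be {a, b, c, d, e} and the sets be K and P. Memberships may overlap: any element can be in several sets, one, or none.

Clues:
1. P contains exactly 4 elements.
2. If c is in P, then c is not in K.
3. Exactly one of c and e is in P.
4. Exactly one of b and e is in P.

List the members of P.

P = {a, b, c, d}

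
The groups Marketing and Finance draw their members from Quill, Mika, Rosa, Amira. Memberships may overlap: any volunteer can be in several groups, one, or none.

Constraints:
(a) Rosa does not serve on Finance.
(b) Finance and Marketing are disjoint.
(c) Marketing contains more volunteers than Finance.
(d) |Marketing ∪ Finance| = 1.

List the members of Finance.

Finance = {}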